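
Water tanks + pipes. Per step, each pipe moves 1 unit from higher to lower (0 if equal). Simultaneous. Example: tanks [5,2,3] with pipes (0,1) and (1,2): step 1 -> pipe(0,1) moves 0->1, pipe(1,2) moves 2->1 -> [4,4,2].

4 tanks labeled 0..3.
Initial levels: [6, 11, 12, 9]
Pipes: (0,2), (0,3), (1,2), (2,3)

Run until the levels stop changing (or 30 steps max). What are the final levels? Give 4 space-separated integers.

Answer: 10 10 8 10

Derivation:
Step 1: flows [2->0,3->0,2->1,2->3] -> levels [8 12 9 9]
Step 2: flows [2->0,3->0,1->2,2=3] -> levels [10 11 9 8]
Step 3: flows [0->2,0->3,1->2,2->3] -> levels [8 10 10 10]
Step 4: flows [2->0,3->0,1=2,2=3] -> levels [10 10 9 9]
Step 5: flows [0->2,0->3,1->2,2=3] -> levels [8 9 11 10]
Step 6: flows [2->0,3->0,2->1,2->3] -> levels [10 10 8 10]
Step 7: flows [0->2,0=3,1->2,3->2] -> levels [9 9 11 9]
Step 8: flows [2->0,0=3,2->1,2->3] -> levels [10 10 8 10]
  -> period-2 cycle: step 8 state = step 6 state; never stabilizes
  -> state at step 30: (30-6) mod 2 = 0, same as step 6 -> [10 10 8 10]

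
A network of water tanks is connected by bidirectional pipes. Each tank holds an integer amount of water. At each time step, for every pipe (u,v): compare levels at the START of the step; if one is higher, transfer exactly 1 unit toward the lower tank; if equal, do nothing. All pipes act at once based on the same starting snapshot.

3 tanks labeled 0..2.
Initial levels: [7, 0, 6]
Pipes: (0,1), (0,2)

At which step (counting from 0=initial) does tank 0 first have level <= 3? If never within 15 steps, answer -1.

Step 1: flows [0->1,0->2] -> levels [5 1 7]
Step 2: flows [0->1,2->0] -> levels [5 2 6]
Step 3: flows [0->1,2->0] -> levels [5 3 5]
Step 4: flows [0->1,0=2] -> levels [4 4 5]
Step 5: flows [0=1,2->0] -> levels [5 4 4]
Step 6: flows [0->1,0->2] -> levels [3 5 5]
Tank 0 first reaches <=3 at step 6

Answer: 6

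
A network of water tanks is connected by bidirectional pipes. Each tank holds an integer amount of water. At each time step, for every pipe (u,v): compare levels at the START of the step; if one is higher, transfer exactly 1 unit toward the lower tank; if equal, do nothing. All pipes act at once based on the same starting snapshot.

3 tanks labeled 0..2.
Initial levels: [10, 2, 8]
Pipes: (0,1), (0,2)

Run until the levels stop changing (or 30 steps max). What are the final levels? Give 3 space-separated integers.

Answer: 8 6 6

Derivation:
Step 1: flows [0->1,0->2] -> levels [8 3 9]
Step 2: flows [0->1,2->0] -> levels [8 4 8]
Step 3: flows [0->1,0=2] -> levels [7 5 8]
Step 4: flows [0->1,2->0] -> levels [7 6 7]
Step 5: flows [0->1,0=2] -> levels [6 7 7]
Step 6: flows [1->0,2->0] -> levels [8 6 6]
Step 7: flows [0->1,0->2] -> levels [6 7 7]
  -> period-2 cycle: step 7 state = step 5 state; never stabilizes
  -> state at step 30: (30-5) mod 2 = 1, same as step 6 -> [8 6 6]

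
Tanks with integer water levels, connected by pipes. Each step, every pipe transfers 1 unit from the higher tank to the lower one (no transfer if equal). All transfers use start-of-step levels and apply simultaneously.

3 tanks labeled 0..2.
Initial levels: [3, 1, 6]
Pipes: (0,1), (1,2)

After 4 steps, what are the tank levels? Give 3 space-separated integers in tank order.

Answer: 4 2 4

Derivation:
Step 1: flows [0->1,2->1] -> levels [2 3 5]
Step 2: flows [1->0,2->1] -> levels [3 3 4]
Step 3: flows [0=1,2->1] -> levels [3 4 3]
Step 4: flows [1->0,1->2] -> levels [4 2 4]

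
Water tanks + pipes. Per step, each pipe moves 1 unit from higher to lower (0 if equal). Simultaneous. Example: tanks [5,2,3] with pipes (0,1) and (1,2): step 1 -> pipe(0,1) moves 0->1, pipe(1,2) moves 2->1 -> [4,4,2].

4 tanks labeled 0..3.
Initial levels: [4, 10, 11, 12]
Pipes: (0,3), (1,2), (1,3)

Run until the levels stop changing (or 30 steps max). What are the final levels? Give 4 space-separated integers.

Answer: 8 9 10 10

Derivation:
Step 1: flows [3->0,2->1,3->1] -> levels [5 12 10 10]
Step 2: flows [3->0,1->2,1->3] -> levels [6 10 11 10]
Step 3: flows [3->0,2->1,1=3] -> levels [7 11 10 9]
Step 4: flows [3->0,1->2,1->3] -> levels [8 9 11 9]
Step 5: flows [3->0,2->1,1=3] -> levels [9 10 10 8]
Step 6: flows [0->3,1=2,1->3] -> levels [8 9 10 10]
Step 7: flows [3->0,2->1,3->1] -> levels [9 11 9 8]
Step 8: flows [0->3,1->2,1->3] -> levels [8 9 10 10]
  -> period-2 cycle: step 8 state = step 6 state; never stabilizes
  -> state at step 30: (30-6) mod 2 = 0, same as step 6 -> [8 9 10 10]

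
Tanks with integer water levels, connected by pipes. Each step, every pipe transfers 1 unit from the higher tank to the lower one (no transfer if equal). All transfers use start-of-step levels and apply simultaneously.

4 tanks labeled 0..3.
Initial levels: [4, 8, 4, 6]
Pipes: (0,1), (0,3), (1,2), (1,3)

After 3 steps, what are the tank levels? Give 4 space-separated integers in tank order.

Step 1: flows [1->0,3->0,1->2,1->3] -> levels [6 5 5 6]
Step 2: flows [0->1,0=3,1=2,3->1] -> levels [5 7 5 5]
Step 3: flows [1->0,0=3,1->2,1->3] -> levels [6 4 6 6]

Answer: 6 4 6 6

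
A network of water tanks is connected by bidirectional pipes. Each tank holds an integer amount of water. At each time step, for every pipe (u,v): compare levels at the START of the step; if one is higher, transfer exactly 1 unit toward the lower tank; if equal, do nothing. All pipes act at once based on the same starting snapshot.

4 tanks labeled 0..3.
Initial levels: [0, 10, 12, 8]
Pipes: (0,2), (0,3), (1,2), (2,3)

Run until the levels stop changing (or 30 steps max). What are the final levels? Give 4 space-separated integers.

Answer: 8 8 6 8

Derivation:
Step 1: flows [2->0,3->0,2->1,2->3] -> levels [2 11 9 8]
Step 2: flows [2->0,3->0,1->2,2->3] -> levels [4 10 8 8]
Step 3: flows [2->0,3->0,1->2,2=3] -> levels [6 9 8 7]
Step 4: flows [2->0,3->0,1->2,2->3] -> levels [8 8 7 7]
Step 5: flows [0->2,0->3,1->2,2=3] -> levels [6 7 9 8]
Step 6: flows [2->0,3->0,2->1,2->3] -> levels [8 8 6 8]
Step 7: flows [0->2,0=3,1->2,3->2] -> levels [7 7 9 7]
Step 8: flows [2->0,0=3,2->1,2->3] -> levels [8 8 6 8]
  -> period-2 cycle: step 8 state = step 6 state; never stabilizes
  -> state at step 30: (30-6) mod 2 = 0, same as step 6 -> [8 8 6 8]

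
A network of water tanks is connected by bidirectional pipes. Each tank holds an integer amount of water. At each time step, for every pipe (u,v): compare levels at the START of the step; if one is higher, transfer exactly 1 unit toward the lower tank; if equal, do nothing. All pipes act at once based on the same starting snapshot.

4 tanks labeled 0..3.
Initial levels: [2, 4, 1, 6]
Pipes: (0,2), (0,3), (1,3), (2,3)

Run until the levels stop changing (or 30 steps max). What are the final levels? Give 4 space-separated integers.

Answer: 4 4 3 2

Derivation:
Step 1: flows [0->2,3->0,3->1,3->2] -> levels [2 5 3 3]
Step 2: flows [2->0,3->0,1->3,2=3] -> levels [4 4 2 3]
Step 3: flows [0->2,0->3,1->3,3->2] -> levels [2 3 4 4]
Step 4: flows [2->0,3->0,3->1,2=3] -> levels [4 4 3 2]
Step 5: flows [0->2,0->3,1->3,2->3] -> levels [2 3 3 5]
Step 6: flows [2->0,3->0,3->1,3->2] -> levels [4 4 3 2]
  -> period-2 cycle: step 6 state = step 4 state; never stabilizes
  -> state at step 30: (30-4) mod 2 = 0, same as step 4 -> [4 4 3 2]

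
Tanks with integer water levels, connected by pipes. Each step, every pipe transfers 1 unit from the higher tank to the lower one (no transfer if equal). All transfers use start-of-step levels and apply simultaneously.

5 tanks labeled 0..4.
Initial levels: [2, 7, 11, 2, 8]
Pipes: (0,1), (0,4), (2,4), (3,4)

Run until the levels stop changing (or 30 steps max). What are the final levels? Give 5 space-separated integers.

Step 1: flows [1->0,4->0,2->4,4->3] -> levels [4 6 10 3 7]
Step 2: flows [1->0,4->0,2->4,4->3] -> levels [6 5 9 4 6]
Step 3: flows [0->1,0=4,2->4,4->3] -> levels [5 6 8 5 6]
Step 4: flows [1->0,4->0,2->4,4->3] -> levels [7 5 7 6 5]
Step 5: flows [0->1,0->4,2->4,3->4] -> levels [5 6 6 5 8]
Step 6: flows [1->0,4->0,4->2,4->3] -> levels [7 5 7 6 5]
  -> period-2 cycle: step 6 state = step 4 state; never stabilizes
  -> state at step 30: (30-4) mod 2 = 0, same as step 4 -> [7 5 7 6 5]

Answer: 7 5 7 6 5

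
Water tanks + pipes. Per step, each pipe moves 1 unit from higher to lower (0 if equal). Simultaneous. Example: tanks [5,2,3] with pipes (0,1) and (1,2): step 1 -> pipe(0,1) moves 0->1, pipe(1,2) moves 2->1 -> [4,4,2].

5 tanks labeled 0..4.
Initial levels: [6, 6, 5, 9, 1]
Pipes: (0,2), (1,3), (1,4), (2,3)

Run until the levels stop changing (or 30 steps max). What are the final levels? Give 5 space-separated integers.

Answer: 5 6 7 4 5

Derivation:
Step 1: flows [0->2,3->1,1->4,3->2] -> levels [5 6 7 7 2]
Step 2: flows [2->0,3->1,1->4,2=3] -> levels [6 6 6 6 3]
Step 3: flows [0=2,1=3,1->4,2=3] -> levels [6 5 6 6 4]
Step 4: flows [0=2,3->1,1->4,2=3] -> levels [6 5 6 5 5]
Step 5: flows [0=2,1=3,1=4,2->3] -> levels [6 5 5 6 5]
Step 6: flows [0->2,3->1,1=4,3->2] -> levels [5 6 7 4 5]
Step 7: flows [2->0,1->3,1->4,2->3] -> levels [6 4 5 6 6]
Step 8: flows [0->2,3->1,4->1,3->2] -> levels [5 6 7 4 5]
  -> period-2 cycle: step 8 state = step 6 state; never stabilizes
  -> state at step 30: (30-6) mod 2 = 0, same as step 6 -> [5 6 7 4 5]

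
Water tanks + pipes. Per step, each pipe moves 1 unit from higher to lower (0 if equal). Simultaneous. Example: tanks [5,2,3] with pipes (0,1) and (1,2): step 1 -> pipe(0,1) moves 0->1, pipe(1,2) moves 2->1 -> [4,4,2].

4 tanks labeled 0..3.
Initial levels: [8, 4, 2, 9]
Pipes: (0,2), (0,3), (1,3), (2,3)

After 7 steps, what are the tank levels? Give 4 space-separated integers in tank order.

Answer: 5 5 5 8

Derivation:
Step 1: flows [0->2,3->0,3->1,3->2] -> levels [8 5 4 6]
Step 2: flows [0->2,0->3,3->1,3->2] -> levels [6 6 6 5]
Step 3: flows [0=2,0->3,1->3,2->3] -> levels [5 5 5 8]
Step 4: flows [0=2,3->0,3->1,3->2] -> levels [6 6 6 5]
  -> period-2 cycle: step 4 state = step 2 state
  -> state at step 7: (7-2) mod 2 = 1, same as step 3 -> [5 5 5 8]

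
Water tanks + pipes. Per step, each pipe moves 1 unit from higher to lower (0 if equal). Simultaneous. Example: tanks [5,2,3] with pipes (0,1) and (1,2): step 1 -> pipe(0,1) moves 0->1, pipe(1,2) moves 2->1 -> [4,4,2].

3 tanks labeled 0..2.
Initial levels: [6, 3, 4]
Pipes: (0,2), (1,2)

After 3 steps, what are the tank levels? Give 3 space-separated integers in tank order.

Step 1: flows [0->2,2->1] -> levels [5 4 4]
Step 2: flows [0->2,1=2] -> levels [4 4 5]
Step 3: flows [2->0,2->1] -> levels [5 5 3]

Answer: 5 5 3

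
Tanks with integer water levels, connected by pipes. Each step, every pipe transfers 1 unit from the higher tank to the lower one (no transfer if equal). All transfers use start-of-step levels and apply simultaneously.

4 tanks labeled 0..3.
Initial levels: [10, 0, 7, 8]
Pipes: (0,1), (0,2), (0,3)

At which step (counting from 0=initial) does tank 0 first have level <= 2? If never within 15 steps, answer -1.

Answer: -1

Derivation:
Step 1: flows [0->1,0->2,0->3] -> levels [7 1 8 9]
Step 2: flows [0->1,2->0,3->0] -> levels [8 2 7 8]
Step 3: flows [0->1,0->2,0=3] -> levels [6 3 8 8]
Step 4: flows [0->1,2->0,3->0] -> levels [7 4 7 7]
Step 5: flows [0->1,0=2,0=3] -> levels [6 5 7 7]
Step 6: flows [0->1,2->0,3->0] -> levels [7 6 6 6]
Step 7: flows [0->1,0->2,0->3] -> levels [4 7 7 7]
Step 8: flows [1->0,2->0,3->0] -> levels [7 6 6 6]
  -> period-2 cycle (repeats step 6); tank 0 never drops to <=2
Tank 0 never reaches <=2 within 15 steps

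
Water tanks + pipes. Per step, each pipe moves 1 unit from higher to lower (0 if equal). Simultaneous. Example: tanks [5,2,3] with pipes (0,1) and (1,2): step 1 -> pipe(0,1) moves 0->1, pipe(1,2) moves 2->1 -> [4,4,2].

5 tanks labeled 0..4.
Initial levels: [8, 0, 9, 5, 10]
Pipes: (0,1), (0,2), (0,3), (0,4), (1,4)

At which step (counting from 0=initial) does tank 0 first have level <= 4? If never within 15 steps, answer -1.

Step 1: flows [0->1,2->0,0->3,4->0,4->1] -> levels [8 2 8 6 8]
Step 2: flows [0->1,0=2,0->3,0=4,4->1] -> levels [6 4 8 7 7]
Step 3: flows [0->1,2->0,3->0,4->0,4->1] -> levels [8 6 7 6 5]
Step 4: flows [0->1,0->2,0->3,0->4,1->4] -> levels [4 6 8 7 7]
Tank 0 first reaches <=4 at step 4

Answer: 4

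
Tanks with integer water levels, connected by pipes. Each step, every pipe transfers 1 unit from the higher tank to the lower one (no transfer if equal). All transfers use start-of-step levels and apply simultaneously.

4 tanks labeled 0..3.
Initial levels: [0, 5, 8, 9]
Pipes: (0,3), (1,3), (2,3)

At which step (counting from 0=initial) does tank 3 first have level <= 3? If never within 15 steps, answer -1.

Step 1: flows [3->0,3->1,3->2] -> levels [1 6 9 6]
Step 2: flows [3->0,1=3,2->3] -> levels [2 6 8 6]
Step 3: flows [3->0,1=3,2->3] -> levels [3 6 7 6]
Step 4: flows [3->0,1=3,2->3] -> levels [4 6 6 6]
Step 5: flows [3->0,1=3,2=3] -> levels [5 6 6 5]
Step 6: flows [0=3,1->3,2->3] -> levels [5 5 5 7]
Step 7: flows [3->0,3->1,3->2] -> levels [6 6 6 4]
Step 8: flows [0->3,1->3,2->3] -> levels [5 5 5 7]
  -> period-2 cycle (repeats step 6); tank 3 never drops to <=3
Tank 3 never reaches <=3 within 15 steps

Answer: -1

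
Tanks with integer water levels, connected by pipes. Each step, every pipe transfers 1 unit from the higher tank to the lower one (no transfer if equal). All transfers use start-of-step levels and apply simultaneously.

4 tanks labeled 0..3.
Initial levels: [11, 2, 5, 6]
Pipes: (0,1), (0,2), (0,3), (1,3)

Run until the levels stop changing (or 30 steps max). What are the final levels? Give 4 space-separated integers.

Step 1: flows [0->1,0->2,0->3,3->1] -> levels [8 4 6 6]
Step 2: flows [0->1,0->2,0->3,3->1] -> levels [5 6 7 6]
Step 3: flows [1->0,2->0,3->0,1=3] -> levels [8 5 6 5]
Step 4: flows [0->1,0->2,0->3,1=3] -> levels [5 6 7 6]
  -> period-2 cycle: step 4 state = step 2 state; never stabilizes
  -> state at step 30: (30-2) mod 2 = 0, same as step 2 -> [5 6 7 6]

Answer: 5 6 7 6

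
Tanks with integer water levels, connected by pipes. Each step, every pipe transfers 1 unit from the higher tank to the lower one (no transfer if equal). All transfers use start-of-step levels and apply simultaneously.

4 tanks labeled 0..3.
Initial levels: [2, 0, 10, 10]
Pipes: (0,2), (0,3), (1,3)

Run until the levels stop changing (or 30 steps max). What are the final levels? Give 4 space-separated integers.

Step 1: flows [2->0,3->0,3->1] -> levels [4 1 9 8]
Step 2: flows [2->0,3->0,3->1] -> levels [6 2 8 6]
Step 3: flows [2->0,0=3,3->1] -> levels [7 3 7 5]
Step 4: flows [0=2,0->3,3->1] -> levels [6 4 7 5]
Step 5: flows [2->0,0->3,3->1] -> levels [6 5 6 5]
Step 6: flows [0=2,0->3,1=3] -> levels [5 5 6 6]
Step 7: flows [2->0,3->0,3->1] -> levels [7 6 5 4]
Step 8: flows [0->2,0->3,1->3] -> levels [5 5 6 6]
  -> period-2 cycle: step 8 state = step 6 state; never stabilizes
  -> state at step 30: (30-6) mod 2 = 0, same as step 6 -> [5 5 6 6]

Answer: 5 5 6 6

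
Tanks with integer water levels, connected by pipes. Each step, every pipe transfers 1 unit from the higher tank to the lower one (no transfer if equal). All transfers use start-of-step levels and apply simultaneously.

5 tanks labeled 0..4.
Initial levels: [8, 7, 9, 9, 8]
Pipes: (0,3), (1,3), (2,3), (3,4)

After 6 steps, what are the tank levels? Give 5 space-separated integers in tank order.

Answer: 8 7 8 10 8

Derivation:
Step 1: flows [3->0,3->1,2=3,3->4] -> levels [9 8 9 6 9]
Step 2: flows [0->3,1->3,2->3,4->3] -> levels [8 7 8 10 8]
Step 3: flows [3->0,3->1,3->2,3->4] -> levels [9 8 9 6 9]
  -> period-2 cycle: step 3 state = step 1 state
  -> state at step 6: (6-1) mod 2 = 1, same as step 2 -> [8 7 8 10 8]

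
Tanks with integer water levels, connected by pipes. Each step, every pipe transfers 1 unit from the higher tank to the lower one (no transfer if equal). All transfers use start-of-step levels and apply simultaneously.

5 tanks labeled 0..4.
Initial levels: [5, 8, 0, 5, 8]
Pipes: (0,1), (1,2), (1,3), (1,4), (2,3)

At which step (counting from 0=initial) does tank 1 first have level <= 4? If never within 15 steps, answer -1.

Step 1: flows [1->0,1->2,1->3,1=4,3->2] -> levels [6 5 2 5 8]
Step 2: flows [0->1,1->2,1=3,4->1,3->2] -> levels [5 6 4 4 7]
Step 3: flows [1->0,1->2,1->3,4->1,2=3] -> levels [6 4 5 5 6]
Tank 1 first reaches <=4 at step 3

Answer: 3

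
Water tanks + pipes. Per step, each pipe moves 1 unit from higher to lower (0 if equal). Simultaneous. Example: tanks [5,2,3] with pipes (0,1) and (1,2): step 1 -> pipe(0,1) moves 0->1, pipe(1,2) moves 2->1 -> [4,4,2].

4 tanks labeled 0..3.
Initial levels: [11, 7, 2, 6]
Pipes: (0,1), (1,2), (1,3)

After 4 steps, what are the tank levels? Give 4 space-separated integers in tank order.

Step 1: flows [0->1,1->2,1->3] -> levels [10 6 3 7]
Step 2: flows [0->1,1->2,3->1] -> levels [9 7 4 6]
Step 3: flows [0->1,1->2,1->3] -> levels [8 6 5 7]
Step 4: flows [0->1,1->2,3->1] -> levels [7 7 6 6]

Answer: 7 7 6 6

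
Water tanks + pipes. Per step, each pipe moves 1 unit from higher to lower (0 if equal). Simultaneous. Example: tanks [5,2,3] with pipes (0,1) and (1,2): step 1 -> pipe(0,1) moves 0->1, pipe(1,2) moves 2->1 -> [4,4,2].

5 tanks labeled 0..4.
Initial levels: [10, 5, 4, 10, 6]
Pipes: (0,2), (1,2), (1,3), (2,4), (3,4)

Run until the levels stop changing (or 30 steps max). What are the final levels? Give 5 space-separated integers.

Answer: 8 7 6 6 8

Derivation:
Step 1: flows [0->2,1->2,3->1,4->2,3->4] -> levels [9 5 7 8 6]
Step 2: flows [0->2,2->1,3->1,2->4,3->4] -> levels [8 7 6 6 8]
Step 3: flows [0->2,1->2,1->3,4->2,4->3] -> levels [7 5 9 8 6]
Step 4: flows [2->0,2->1,3->1,2->4,3->4] -> levels [8 7 6 6 8]
  -> period-2 cycle: step 4 state = step 2 state; never stabilizes
  -> state at step 30: (30-2) mod 2 = 0, same as step 2 -> [8 7 6 6 8]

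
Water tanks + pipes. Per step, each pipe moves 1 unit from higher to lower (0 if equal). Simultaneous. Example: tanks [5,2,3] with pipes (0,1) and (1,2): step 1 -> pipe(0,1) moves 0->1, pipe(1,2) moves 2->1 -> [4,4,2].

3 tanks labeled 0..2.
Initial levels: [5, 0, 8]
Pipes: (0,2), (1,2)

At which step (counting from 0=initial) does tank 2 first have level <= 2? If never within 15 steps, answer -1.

Step 1: flows [2->0,2->1] -> levels [6 1 6]
Step 2: flows [0=2,2->1] -> levels [6 2 5]
Step 3: flows [0->2,2->1] -> levels [5 3 5]
Step 4: flows [0=2,2->1] -> levels [5 4 4]
Step 5: flows [0->2,1=2] -> levels [4 4 5]
Step 6: flows [2->0,2->1] -> levels [5 5 3]
Step 7: flows [0->2,1->2] -> levels [4 4 5]
  -> period-2 cycle (repeats step 5); tank 2 never drops to <=2
Tank 2 never reaches <=2 within 15 steps

Answer: -1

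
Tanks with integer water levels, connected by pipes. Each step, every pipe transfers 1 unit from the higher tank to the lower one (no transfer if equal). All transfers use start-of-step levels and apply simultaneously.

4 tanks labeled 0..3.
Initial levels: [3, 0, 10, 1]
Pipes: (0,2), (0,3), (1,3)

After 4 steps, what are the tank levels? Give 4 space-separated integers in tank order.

Answer: 3 2 6 3

Derivation:
Step 1: flows [2->0,0->3,3->1] -> levels [3 1 9 1]
Step 2: flows [2->0,0->3,1=3] -> levels [3 1 8 2]
Step 3: flows [2->0,0->3,3->1] -> levels [3 2 7 2]
Step 4: flows [2->0,0->3,1=3] -> levels [3 2 6 3]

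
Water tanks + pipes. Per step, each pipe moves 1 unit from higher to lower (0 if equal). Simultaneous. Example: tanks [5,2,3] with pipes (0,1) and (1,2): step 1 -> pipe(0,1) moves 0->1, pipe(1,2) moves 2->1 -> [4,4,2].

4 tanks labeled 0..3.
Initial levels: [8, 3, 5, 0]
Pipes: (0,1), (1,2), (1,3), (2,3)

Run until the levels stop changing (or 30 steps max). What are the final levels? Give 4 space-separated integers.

Answer: 5 3 4 4

Derivation:
Step 1: flows [0->1,2->1,1->3,2->3] -> levels [7 4 3 2]
Step 2: flows [0->1,1->2,1->3,2->3] -> levels [6 3 3 4]
Step 3: flows [0->1,1=2,3->1,3->2] -> levels [5 5 4 2]
Step 4: flows [0=1,1->2,1->3,2->3] -> levels [5 3 4 4]
Step 5: flows [0->1,2->1,3->1,2=3] -> levels [4 6 3 3]
Step 6: flows [1->0,1->2,1->3,2=3] -> levels [5 3 4 4]
  -> period-2 cycle: step 6 state = step 4 state; never stabilizes
  -> state at step 30: (30-4) mod 2 = 0, same as step 4 -> [5 3 4 4]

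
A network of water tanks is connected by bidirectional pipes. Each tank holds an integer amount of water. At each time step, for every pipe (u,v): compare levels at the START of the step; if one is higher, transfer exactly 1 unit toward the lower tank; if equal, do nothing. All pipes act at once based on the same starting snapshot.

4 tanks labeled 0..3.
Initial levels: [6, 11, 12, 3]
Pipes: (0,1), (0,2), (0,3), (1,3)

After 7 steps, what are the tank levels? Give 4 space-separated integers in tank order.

Step 1: flows [1->0,2->0,0->3,1->3] -> levels [7 9 11 5]
Step 2: flows [1->0,2->0,0->3,1->3] -> levels [8 7 10 7]
Step 3: flows [0->1,2->0,0->3,1=3] -> levels [7 8 9 8]
Step 4: flows [1->0,2->0,3->0,1=3] -> levels [10 7 8 7]
Step 5: flows [0->1,0->2,0->3,1=3] -> levels [7 8 9 8]
  -> period-2 cycle: step 5 state = step 3 state
  -> state at step 7: (7-3) mod 2 = 0, same as step 3 -> [7 8 9 8]

Answer: 7 8 9 8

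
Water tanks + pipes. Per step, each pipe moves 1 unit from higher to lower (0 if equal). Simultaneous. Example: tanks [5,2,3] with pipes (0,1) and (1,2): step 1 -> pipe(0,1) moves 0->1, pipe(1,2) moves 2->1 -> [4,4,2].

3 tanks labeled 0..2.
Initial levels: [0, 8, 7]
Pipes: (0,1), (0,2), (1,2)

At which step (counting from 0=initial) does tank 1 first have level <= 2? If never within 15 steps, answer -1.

Step 1: flows [1->0,2->0,1->2] -> levels [2 6 7]
Step 2: flows [1->0,2->0,2->1] -> levels [4 6 5]
Step 3: flows [1->0,2->0,1->2] -> levels [6 4 5]
Step 4: flows [0->1,0->2,2->1] -> levels [4 6 5]
  -> period-2 cycle (repeats step 2); tank 1 never drops to <=2
Tank 1 never reaches <=2 within 15 steps

Answer: -1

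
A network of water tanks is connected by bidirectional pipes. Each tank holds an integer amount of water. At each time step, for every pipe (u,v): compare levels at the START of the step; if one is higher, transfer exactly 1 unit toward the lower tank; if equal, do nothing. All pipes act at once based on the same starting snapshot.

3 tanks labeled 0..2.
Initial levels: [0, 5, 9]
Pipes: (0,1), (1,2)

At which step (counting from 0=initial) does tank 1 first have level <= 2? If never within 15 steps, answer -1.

Answer: -1

Derivation:
Step 1: flows [1->0,2->1] -> levels [1 5 8]
Step 2: flows [1->0,2->1] -> levels [2 5 7]
Step 3: flows [1->0,2->1] -> levels [3 5 6]
Step 4: flows [1->0,2->1] -> levels [4 5 5]
Step 5: flows [1->0,1=2] -> levels [5 4 5]
Step 6: flows [0->1,2->1] -> levels [4 6 4]
Step 7: flows [1->0,1->2] -> levels [5 4 5]
  -> period-2 cycle (repeats step 5); tank 1 never drops to <=2
Tank 1 never reaches <=2 within 15 steps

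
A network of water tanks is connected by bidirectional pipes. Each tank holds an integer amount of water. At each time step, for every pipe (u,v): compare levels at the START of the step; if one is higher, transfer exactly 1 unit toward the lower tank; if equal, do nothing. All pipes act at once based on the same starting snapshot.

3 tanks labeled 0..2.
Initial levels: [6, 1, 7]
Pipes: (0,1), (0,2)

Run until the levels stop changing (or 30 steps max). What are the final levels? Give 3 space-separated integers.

Answer: 4 5 5

Derivation:
Step 1: flows [0->1,2->0] -> levels [6 2 6]
Step 2: flows [0->1,0=2] -> levels [5 3 6]
Step 3: flows [0->1,2->0] -> levels [5 4 5]
Step 4: flows [0->1,0=2] -> levels [4 5 5]
Step 5: flows [1->0,2->0] -> levels [6 4 4]
Step 6: flows [0->1,0->2] -> levels [4 5 5]
  -> period-2 cycle: step 6 state = step 4 state; never stabilizes
  -> state at step 30: (30-4) mod 2 = 0, same as step 4 -> [4 5 5]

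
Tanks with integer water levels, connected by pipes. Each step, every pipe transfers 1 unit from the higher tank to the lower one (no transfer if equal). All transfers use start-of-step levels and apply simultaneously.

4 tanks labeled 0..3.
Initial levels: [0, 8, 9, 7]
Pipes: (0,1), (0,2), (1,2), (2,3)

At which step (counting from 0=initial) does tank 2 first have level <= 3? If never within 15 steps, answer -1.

Answer: -1

Derivation:
Step 1: flows [1->0,2->0,2->1,2->3] -> levels [2 8 6 8]
Step 2: flows [1->0,2->0,1->2,3->2] -> levels [4 6 7 7]
Step 3: flows [1->0,2->0,2->1,2=3] -> levels [6 6 5 7]
Step 4: flows [0=1,0->2,1->2,3->2] -> levels [5 5 8 6]
Step 5: flows [0=1,2->0,2->1,2->3] -> levels [6 6 5 7]
  -> period-2 cycle (repeats step 3); tank 2 never drops to <=3
Tank 2 never reaches <=3 within 15 steps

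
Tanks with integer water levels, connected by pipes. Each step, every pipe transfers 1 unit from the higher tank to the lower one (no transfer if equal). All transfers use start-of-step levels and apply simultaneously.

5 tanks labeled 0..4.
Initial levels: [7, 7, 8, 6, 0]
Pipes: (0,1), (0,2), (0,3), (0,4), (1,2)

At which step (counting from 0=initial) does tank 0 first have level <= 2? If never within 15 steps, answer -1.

Step 1: flows [0=1,2->0,0->3,0->4,2->1] -> levels [6 8 6 7 1]
Step 2: flows [1->0,0=2,3->0,0->4,1->2] -> levels [7 6 7 6 2]
Step 3: flows [0->1,0=2,0->3,0->4,2->1] -> levels [4 8 6 7 3]
Step 4: flows [1->0,2->0,3->0,0->4,1->2] -> levels [6 6 6 6 4]
Step 5: flows [0=1,0=2,0=3,0->4,1=2] -> levels [5 6 6 6 5]
Step 6: flows [1->0,2->0,3->0,0=4,1=2] -> levels [8 5 5 5 5]
Step 7: flows [0->1,0->2,0->3,0->4,1=2] -> levels [4 6 6 6 6]
Step 8: flows [1->0,2->0,3->0,4->0,1=2] -> levels [8 5 5 5 5]
  -> period-2 cycle (repeats step 6); tank 0 never drops to <=2
Tank 0 never reaches <=2 within 15 steps

Answer: -1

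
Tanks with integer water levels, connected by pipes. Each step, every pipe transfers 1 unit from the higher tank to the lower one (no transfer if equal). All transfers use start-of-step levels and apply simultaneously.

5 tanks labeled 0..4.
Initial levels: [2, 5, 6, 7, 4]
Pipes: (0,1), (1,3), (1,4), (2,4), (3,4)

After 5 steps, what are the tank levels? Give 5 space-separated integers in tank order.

Answer: 5 3 5 5 6

Derivation:
Step 1: flows [1->0,3->1,1->4,2->4,3->4] -> levels [3 4 5 5 7]
Step 2: flows [1->0,3->1,4->1,4->2,4->3] -> levels [4 5 6 5 4]
Step 3: flows [1->0,1=3,1->4,2->4,3->4] -> levels [5 3 5 4 7]
Step 4: flows [0->1,3->1,4->1,4->2,4->3] -> levels [4 6 6 4 4]
Step 5: flows [1->0,1->3,1->4,2->4,3=4] -> levels [5 3 5 5 6]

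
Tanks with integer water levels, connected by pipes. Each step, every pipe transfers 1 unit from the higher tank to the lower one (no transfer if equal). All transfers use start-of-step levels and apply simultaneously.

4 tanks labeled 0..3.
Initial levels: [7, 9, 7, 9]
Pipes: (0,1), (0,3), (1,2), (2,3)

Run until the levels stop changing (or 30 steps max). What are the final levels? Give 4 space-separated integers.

Answer: 7 9 7 9

Derivation:
Step 1: flows [1->0,3->0,1->2,3->2] -> levels [9 7 9 7]
Step 2: flows [0->1,0->3,2->1,2->3] -> levels [7 9 7 9]
  -> period-2 cycle: step 2 state = step 0 state; never stabilizes
  -> state at step 30: (30-0) mod 2 = 0, same as step 0 -> [7 9 7 9]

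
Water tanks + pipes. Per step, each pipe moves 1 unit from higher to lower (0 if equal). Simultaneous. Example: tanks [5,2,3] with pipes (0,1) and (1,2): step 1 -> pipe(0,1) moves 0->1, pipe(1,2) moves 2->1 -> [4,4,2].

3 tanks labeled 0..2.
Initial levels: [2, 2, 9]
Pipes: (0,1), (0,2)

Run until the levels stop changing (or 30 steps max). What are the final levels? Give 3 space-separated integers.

Step 1: flows [0=1,2->0] -> levels [3 2 8]
Step 2: flows [0->1,2->0] -> levels [3 3 7]
Step 3: flows [0=1,2->0] -> levels [4 3 6]
Step 4: flows [0->1,2->0] -> levels [4 4 5]
Step 5: flows [0=1,2->0] -> levels [5 4 4]
Step 6: flows [0->1,0->2] -> levels [3 5 5]
Step 7: flows [1->0,2->0] -> levels [5 4 4]
  -> period-2 cycle: step 7 state = step 5 state; never stabilizes
  -> state at step 30: (30-5) mod 2 = 1, same as step 6 -> [3 5 5]

Answer: 3 5 5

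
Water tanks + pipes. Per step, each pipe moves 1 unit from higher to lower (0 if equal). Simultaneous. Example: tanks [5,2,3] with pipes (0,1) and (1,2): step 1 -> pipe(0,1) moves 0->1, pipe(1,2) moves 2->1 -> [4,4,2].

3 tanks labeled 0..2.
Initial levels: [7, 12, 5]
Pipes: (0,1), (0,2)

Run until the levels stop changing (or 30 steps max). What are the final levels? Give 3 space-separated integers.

Answer: 8 8 8

Derivation:
Step 1: flows [1->0,0->2] -> levels [7 11 6]
Step 2: flows [1->0,0->2] -> levels [7 10 7]
Step 3: flows [1->0,0=2] -> levels [8 9 7]
Step 4: flows [1->0,0->2] -> levels [8 8 8]
Step 5: flows [0=1,0=2] -> levels [8 8 8]
  -> stable (no change)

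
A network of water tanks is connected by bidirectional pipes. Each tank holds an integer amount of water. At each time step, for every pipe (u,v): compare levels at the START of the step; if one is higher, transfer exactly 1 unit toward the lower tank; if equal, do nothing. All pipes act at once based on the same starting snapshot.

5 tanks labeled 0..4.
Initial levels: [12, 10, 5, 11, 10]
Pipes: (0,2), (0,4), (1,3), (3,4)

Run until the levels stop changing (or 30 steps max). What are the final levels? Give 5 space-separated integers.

Answer: 10 10 9 11 8

Derivation:
Step 1: flows [0->2,0->4,3->1,3->4] -> levels [10 11 6 9 12]
Step 2: flows [0->2,4->0,1->3,4->3] -> levels [10 10 7 11 10]
Step 3: flows [0->2,0=4,3->1,3->4] -> levels [9 11 8 9 11]
Step 4: flows [0->2,4->0,1->3,4->3] -> levels [9 10 9 11 9]
Step 5: flows [0=2,0=4,3->1,3->4] -> levels [9 11 9 9 10]
Step 6: flows [0=2,4->0,1->3,4->3] -> levels [10 10 9 11 8]
Step 7: flows [0->2,0->4,3->1,3->4] -> levels [8 11 10 9 10]
Step 8: flows [2->0,4->0,1->3,4->3] -> levels [10 10 9 11 8]
  -> period-2 cycle: step 8 state = step 6 state; never stabilizes
  -> state at step 30: (30-6) mod 2 = 0, same as step 6 -> [10 10 9 11 8]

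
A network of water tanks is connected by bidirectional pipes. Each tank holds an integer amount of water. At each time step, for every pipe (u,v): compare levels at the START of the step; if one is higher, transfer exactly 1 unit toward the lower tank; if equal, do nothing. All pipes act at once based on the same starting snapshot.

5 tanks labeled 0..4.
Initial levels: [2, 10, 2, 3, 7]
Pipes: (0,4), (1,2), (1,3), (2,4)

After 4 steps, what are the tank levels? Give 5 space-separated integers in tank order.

Step 1: flows [4->0,1->2,1->3,4->2] -> levels [3 8 4 4 5]
Step 2: flows [4->0,1->2,1->3,4->2] -> levels [4 6 6 5 3]
Step 3: flows [0->4,1=2,1->3,2->4] -> levels [3 5 5 6 5]
Step 4: flows [4->0,1=2,3->1,2=4] -> levels [4 6 5 5 4]

Answer: 4 6 5 5 4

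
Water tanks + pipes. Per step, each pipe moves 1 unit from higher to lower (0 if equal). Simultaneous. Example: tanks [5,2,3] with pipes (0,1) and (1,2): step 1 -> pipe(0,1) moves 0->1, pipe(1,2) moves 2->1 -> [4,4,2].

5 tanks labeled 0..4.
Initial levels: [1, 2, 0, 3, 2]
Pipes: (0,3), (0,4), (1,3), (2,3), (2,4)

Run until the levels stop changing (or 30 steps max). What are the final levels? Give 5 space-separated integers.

Step 1: flows [3->0,4->0,3->1,3->2,4->2] -> levels [3 3 2 0 0]
Step 2: flows [0->3,0->4,1->3,2->3,2->4] -> levels [1 2 0 3 2]
  -> period-2 cycle: step 2 state = step 0 state; never stabilizes
  -> state at step 30: (30-0) mod 2 = 0, same as step 0 -> [1 2 0 3 2]

Answer: 1 2 0 3 2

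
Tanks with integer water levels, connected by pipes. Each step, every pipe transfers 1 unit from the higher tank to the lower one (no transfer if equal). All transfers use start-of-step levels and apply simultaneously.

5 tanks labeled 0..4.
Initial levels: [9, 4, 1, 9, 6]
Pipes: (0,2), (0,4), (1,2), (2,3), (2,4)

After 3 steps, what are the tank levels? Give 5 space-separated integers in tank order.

Answer: 7 5 4 7 6

Derivation:
Step 1: flows [0->2,0->4,1->2,3->2,4->2] -> levels [7 3 5 8 6]
Step 2: flows [0->2,0->4,2->1,3->2,4->2] -> levels [5 4 7 7 6]
Step 3: flows [2->0,4->0,2->1,2=3,2->4] -> levels [7 5 4 7 6]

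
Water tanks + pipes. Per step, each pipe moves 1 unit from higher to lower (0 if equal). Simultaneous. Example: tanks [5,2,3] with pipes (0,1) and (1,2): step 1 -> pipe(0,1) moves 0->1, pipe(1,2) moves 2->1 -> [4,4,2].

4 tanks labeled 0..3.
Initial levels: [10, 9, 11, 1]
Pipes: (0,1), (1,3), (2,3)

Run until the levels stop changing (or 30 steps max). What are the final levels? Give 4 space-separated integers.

Step 1: flows [0->1,1->3,2->3] -> levels [9 9 10 3]
Step 2: flows [0=1,1->3,2->3] -> levels [9 8 9 5]
Step 3: flows [0->1,1->3,2->3] -> levels [8 8 8 7]
Step 4: flows [0=1,1->3,2->3] -> levels [8 7 7 9]
Step 5: flows [0->1,3->1,3->2] -> levels [7 9 8 7]
Step 6: flows [1->0,1->3,2->3] -> levels [8 7 7 9]
  -> period-2 cycle: step 6 state = step 4 state; never stabilizes
  -> state at step 30: (30-4) mod 2 = 0, same as step 4 -> [8 7 7 9]

Answer: 8 7 7 9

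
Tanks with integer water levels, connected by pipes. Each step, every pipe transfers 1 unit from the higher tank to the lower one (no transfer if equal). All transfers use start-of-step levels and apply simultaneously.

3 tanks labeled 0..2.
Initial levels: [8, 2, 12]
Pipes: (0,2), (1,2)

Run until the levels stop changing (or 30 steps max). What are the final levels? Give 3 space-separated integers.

Step 1: flows [2->0,2->1] -> levels [9 3 10]
Step 2: flows [2->0,2->1] -> levels [10 4 8]
Step 3: flows [0->2,2->1] -> levels [9 5 8]
Step 4: flows [0->2,2->1] -> levels [8 6 8]
Step 5: flows [0=2,2->1] -> levels [8 7 7]
Step 6: flows [0->2,1=2] -> levels [7 7 8]
Step 7: flows [2->0,2->1] -> levels [8 8 6]
Step 8: flows [0->2,1->2] -> levels [7 7 8]
  -> period-2 cycle: step 8 state = step 6 state; never stabilizes
  -> state at step 30: (30-6) mod 2 = 0, same as step 6 -> [7 7 8]

Answer: 7 7 8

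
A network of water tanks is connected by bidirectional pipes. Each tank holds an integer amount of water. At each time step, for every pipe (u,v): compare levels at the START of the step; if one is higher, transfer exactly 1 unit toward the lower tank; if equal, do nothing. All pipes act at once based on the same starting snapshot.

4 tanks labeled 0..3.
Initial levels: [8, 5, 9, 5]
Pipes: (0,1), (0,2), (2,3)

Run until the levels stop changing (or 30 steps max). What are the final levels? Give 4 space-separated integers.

Step 1: flows [0->1,2->0,2->3] -> levels [8 6 7 6]
Step 2: flows [0->1,0->2,2->3] -> levels [6 7 7 7]
Step 3: flows [1->0,2->0,2=3] -> levels [8 6 6 7]
Step 4: flows [0->1,0->2,3->2] -> levels [6 7 8 6]
Step 5: flows [1->0,2->0,2->3] -> levels [8 6 6 7]
  -> period-2 cycle: step 5 state = step 3 state; never stabilizes
  -> state at step 30: (30-3) mod 2 = 1, same as step 4 -> [6 7 8 6]

Answer: 6 7 8 6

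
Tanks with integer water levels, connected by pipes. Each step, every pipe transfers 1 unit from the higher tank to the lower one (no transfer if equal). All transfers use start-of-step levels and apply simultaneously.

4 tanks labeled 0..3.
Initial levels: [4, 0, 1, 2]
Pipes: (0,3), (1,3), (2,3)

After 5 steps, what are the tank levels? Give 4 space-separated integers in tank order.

Step 1: flows [0->3,3->1,3->2] -> levels [3 1 2 1]
Step 2: flows [0->3,1=3,2->3] -> levels [2 1 1 3]
Step 3: flows [3->0,3->1,3->2] -> levels [3 2 2 0]
Step 4: flows [0->3,1->3,2->3] -> levels [2 1 1 3]
  -> period-2 cycle: step 4 state = step 2 state
  -> state at step 5: (5-2) mod 2 = 1, same as step 3 -> [3 2 2 0]

Answer: 3 2 2 0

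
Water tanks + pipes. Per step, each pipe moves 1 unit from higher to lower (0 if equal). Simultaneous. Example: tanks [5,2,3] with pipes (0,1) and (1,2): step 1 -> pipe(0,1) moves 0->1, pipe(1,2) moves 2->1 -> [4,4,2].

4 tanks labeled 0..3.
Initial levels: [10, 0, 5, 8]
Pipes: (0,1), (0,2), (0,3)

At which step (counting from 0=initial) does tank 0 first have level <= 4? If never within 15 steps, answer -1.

Answer: -1

Derivation:
Step 1: flows [0->1,0->2,0->3] -> levels [7 1 6 9]
Step 2: flows [0->1,0->2,3->0] -> levels [6 2 7 8]
Step 3: flows [0->1,2->0,3->0] -> levels [7 3 6 7]
Step 4: flows [0->1,0->2,0=3] -> levels [5 4 7 7]
Step 5: flows [0->1,2->0,3->0] -> levels [6 5 6 6]
Step 6: flows [0->1,0=2,0=3] -> levels [5 6 6 6]
Step 7: flows [1->0,2->0,3->0] -> levels [8 5 5 5]
Step 8: flows [0->1,0->2,0->3] -> levels [5 6 6 6]
  -> period-2 cycle (repeats step 6); tank 0 never drops to <=4
Tank 0 never reaches <=4 within 15 steps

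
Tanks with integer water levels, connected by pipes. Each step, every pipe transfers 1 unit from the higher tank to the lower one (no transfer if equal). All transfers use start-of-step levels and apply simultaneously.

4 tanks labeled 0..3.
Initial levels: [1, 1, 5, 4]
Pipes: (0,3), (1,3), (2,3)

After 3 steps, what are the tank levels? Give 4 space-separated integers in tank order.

Step 1: flows [3->0,3->1,2->3] -> levels [2 2 4 3]
Step 2: flows [3->0,3->1,2->3] -> levels [3 3 3 2]
Step 3: flows [0->3,1->3,2->3] -> levels [2 2 2 5]

Answer: 2 2 2 5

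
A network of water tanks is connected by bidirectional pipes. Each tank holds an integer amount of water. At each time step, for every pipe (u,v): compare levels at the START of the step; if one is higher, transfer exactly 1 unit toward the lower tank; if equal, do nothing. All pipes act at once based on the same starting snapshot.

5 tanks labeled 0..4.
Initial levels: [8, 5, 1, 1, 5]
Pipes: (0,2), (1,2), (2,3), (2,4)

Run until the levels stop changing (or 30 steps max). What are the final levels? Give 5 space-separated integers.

Answer: 4 4 4 4 4

Derivation:
Step 1: flows [0->2,1->2,2=3,4->2] -> levels [7 4 4 1 4]
Step 2: flows [0->2,1=2,2->3,2=4] -> levels [6 4 4 2 4]
Step 3: flows [0->2,1=2,2->3,2=4] -> levels [5 4 4 3 4]
Step 4: flows [0->2,1=2,2->3,2=4] -> levels [4 4 4 4 4]
Step 5: flows [0=2,1=2,2=3,2=4] -> levels [4 4 4 4 4]
  -> stable (no change)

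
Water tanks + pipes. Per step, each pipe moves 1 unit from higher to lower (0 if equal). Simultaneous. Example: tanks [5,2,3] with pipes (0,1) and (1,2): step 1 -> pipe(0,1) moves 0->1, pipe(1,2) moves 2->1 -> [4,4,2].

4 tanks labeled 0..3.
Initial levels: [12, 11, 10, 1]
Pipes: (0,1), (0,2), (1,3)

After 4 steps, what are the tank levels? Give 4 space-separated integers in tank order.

Answer: 10 9 10 5

Derivation:
Step 1: flows [0->1,0->2,1->3] -> levels [10 11 11 2]
Step 2: flows [1->0,2->0,1->3] -> levels [12 9 10 3]
Step 3: flows [0->1,0->2,1->3] -> levels [10 9 11 4]
Step 4: flows [0->1,2->0,1->3] -> levels [10 9 10 5]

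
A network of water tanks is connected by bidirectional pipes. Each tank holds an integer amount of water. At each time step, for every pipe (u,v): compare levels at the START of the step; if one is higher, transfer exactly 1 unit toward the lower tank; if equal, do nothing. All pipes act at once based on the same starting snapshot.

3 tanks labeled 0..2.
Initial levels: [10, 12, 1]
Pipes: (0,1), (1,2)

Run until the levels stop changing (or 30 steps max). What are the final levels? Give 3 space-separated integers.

Answer: 7 9 7

Derivation:
Step 1: flows [1->0,1->2] -> levels [11 10 2]
Step 2: flows [0->1,1->2] -> levels [10 10 3]
Step 3: flows [0=1,1->2] -> levels [10 9 4]
Step 4: flows [0->1,1->2] -> levels [9 9 5]
Step 5: flows [0=1,1->2] -> levels [9 8 6]
Step 6: flows [0->1,1->2] -> levels [8 8 7]
Step 7: flows [0=1,1->2] -> levels [8 7 8]
Step 8: flows [0->1,2->1] -> levels [7 9 7]
Step 9: flows [1->0,1->2] -> levels [8 7 8]
  -> period-2 cycle: step 9 state = step 7 state; never stabilizes
  -> state at step 30: (30-7) mod 2 = 1, same as step 8 -> [7 9 7]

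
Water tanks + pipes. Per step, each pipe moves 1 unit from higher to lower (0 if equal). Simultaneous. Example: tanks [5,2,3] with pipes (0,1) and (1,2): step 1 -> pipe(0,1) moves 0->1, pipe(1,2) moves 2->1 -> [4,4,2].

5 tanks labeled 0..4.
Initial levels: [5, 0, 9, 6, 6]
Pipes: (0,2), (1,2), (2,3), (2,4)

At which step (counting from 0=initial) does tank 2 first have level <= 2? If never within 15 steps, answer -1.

Answer: -1

Derivation:
Step 1: flows [2->0,2->1,2->3,2->4] -> levels [6 1 5 7 7]
Step 2: flows [0->2,2->1,3->2,4->2] -> levels [5 2 7 6 6]
Step 3: flows [2->0,2->1,2->3,2->4] -> levels [6 3 3 7 7]
Step 4: flows [0->2,1=2,3->2,4->2] -> levels [5 3 6 6 6]
Step 5: flows [2->0,2->1,2=3,2=4] -> levels [6 4 4 6 6]
Step 6: flows [0->2,1=2,3->2,4->2] -> levels [5 4 7 5 5]
Step 7: flows [2->0,2->1,2->3,2->4] -> levels [6 5 3 6 6]
Step 8: flows [0->2,1->2,3->2,4->2] -> levels [5 4 7 5 5]
  -> period-2 cycle (repeats step 6); tank 2 never drops to <=2
Tank 2 never reaches <=2 within 15 steps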